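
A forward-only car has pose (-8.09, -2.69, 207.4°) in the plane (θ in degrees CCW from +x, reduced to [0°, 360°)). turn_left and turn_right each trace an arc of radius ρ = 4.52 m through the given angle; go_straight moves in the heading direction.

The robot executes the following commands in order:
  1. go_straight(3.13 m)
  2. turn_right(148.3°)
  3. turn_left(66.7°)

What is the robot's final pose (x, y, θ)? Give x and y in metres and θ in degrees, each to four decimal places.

(-17.0399, 7.1689, 125.8000°)

set_pose: (x, y, θ) = (-8.0900, -2.6900, 207.4000°), ρ = 4.52
go_straight(3.13): x += 3.13·cos θ, y += 3.13·sin θ → (-10.8689, -4.1304, 207.4000°)
turn_right(148.3°): centre at ρ to the right, rotate −148.3° → (-16.8274, 2.2037, 59.1000°)
turn_left(66.7°): centre at ρ to the left, rotate +66.7° → (-17.0399, 7.1689, 125.8000°)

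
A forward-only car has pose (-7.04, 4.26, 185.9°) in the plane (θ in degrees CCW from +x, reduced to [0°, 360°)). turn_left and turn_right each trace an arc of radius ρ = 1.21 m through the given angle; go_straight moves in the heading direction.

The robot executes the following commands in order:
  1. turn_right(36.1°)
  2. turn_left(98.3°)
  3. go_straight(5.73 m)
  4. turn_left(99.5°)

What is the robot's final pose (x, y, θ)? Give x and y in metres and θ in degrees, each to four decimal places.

set_pose: (x, y, θ) = (-7.0400, 4.2600, 185.9000°), ρ = 1.21
turn_right(36.1°): centre at ρ to the right, rotate −36.1° → (-7.7730, 4.4178, 149.8000°)
turn_left(98.3°): centre at ρ to the left, rotate +98.3° → (-9.5044, 3.8234, 248.1000°)
go_straight(5.73): x += 5.73·cos θ, y += 5.73·sin θ → (-11.6416, -1.4931, 248.1000°)
turn_left(99.5°): centre at ρ to the left, rotate +99.5° → (-10.7787, -3.1262, 347.6000°)

(-10.7787, -3.1262, 347.6000°)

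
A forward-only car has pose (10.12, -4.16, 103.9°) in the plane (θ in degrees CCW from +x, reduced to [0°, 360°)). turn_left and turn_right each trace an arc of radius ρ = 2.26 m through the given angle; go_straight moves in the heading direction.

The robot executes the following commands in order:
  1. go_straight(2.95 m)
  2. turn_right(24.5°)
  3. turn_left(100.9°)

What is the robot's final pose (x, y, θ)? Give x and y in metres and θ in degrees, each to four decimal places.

set_pose: (x, y, θ) = (10.1200, -4.1600, 103.9000°), ρ = 2.26
go_straight(2.95): x += 2.95·cos θ, y += 2.95·sin θ → (9.4113, -1.2964, 103.9000°)
turn_right(24.5°): centre at ρ to the right, rotate −24.5° → (9.3837, -0.3377, 79.4000°)
turn_left(100.9°): centre at ρ to the left, rotate +100.9° → (7.1504, 2.3380, 180.3000°)

(7.1504, 2.3380, 180.3000°)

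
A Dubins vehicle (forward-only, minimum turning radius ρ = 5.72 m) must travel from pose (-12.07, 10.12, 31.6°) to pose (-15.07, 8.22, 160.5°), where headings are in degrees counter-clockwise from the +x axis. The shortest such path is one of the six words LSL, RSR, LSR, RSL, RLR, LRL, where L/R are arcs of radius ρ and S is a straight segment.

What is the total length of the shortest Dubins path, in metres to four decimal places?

35.8066 m

Let ψ = atan2(Δy, Δx) = atan2(-1.90, -3.00) = -147.6526° be the start→goal bearing.
Normalize: d = |goal − start| / ρ = 3.551056/5.72 = 0.620814, α = (θ_start − ψ) mod 360° = 179.2526° = 3.128547 rad, β = (θ_goal − ψ) mod 360° = 308.1526° = 5.378277 rad.
Common terms: sin α = 0.013045, cos α = -0.999915, sin β = -0.786369, cos β = 0.617757, cos(α−β) = -0.627963, d² = 0.385410. Work in radians in the unit-radius frame; every candidate has L = ρ·(t + p + q).
LSL: p² = 2 + d² − 2cos(α−β) + 2d(sin α − sin β) = 4.633911; p = √p² = 2.152652; φ = atan2(cos β − cos α, d + sin α − sin β) = 0.850301 rad; t = (φ − α) mod 2π = 4.004939 rad, q = (β − φ) mod 2π = 4.527976 rad → L = 5.72·(4.004939 + 2.152652 + 4.527976) = 5.72·10.685567 = 61.121442 m
RSR: p² = 2 + d² − 2cos(α−β) + 2d(sin β − sin α) = 2.648762; p = √p² = 1.627502; φ = atan2(cos α − cos β, d − sin α + sin β) = -1.680756 rad; t = (α − φ) mod 2π = 4.809304 rad, q = (φ − β) mod 2π = 5.507338 rad → L = 5.72·(4.809304 + 1.627502 + 5.507338) = 5.72·11.944143 = 68.320497 m
LSR: p² = d² − 2 + 2cos(α−β) + 2d(sin α + sin β) = -3.830696 < 0 → infeasible
RSL: p² = d² − 2 + 2cos(α−β) − 2d(sin α + sin β) = -1.910336 < 0 → infeasible
RLR: c = (6 − d² + 2cos(α−β) + 2d(sin α − sin β))/8 = 0.668905; p = 2π − arccos c = 5.445123 rad; φ = atan2(cos α − cos β, d − sin α + sin β) = -1.680756 rad; t = (α − φ + p/2) mod 2π = 1.248680 rad, q = (α − β − t + p) mod 2π = 1.946714 rad → L = 5.72·(1.248680 + 5.445123 + 1.946714) = 5.72·8.640517 = 49.423760 m
LRL: c = (6 − d² + 2cos(α−β) − 2d(sin α − sin β))/8 = 0.420761; p = 2π − arccos c = 5.146673 rad; φ = atan2(cos β − cos α, d + sin α − sin β) = 0.850301 rad; t = (φ − α + p/2) mod 2π = 0.295090 rad, q = (β − α − t + p) mod 2π = 0.818127 rad → L = 5.72·(0.295090 + 5.146673 + 0.818127) = 5.72·6.259891 = 35.806574 m
Shortest: LRL with L = 35.806574 m ≈ 35.8066 m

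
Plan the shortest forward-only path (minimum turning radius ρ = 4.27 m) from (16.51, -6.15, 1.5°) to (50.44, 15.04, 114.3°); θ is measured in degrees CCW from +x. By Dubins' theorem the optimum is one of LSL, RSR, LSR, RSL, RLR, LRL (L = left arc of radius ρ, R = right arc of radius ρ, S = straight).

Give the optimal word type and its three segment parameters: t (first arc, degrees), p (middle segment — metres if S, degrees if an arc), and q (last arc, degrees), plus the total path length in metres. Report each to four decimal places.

LSL: t = 25.2006°, p = 33.7488 m, q = 87.5994°, L = 42.1553 m

Let ψ = atan2(Δy, Δx) = atan2(21.19, 33.93) = 31.9856° be the start→goal bearing.
Normalize: d = |goal − start| / ρ = 40.003262/4.27 = 9.368446, α = (θ_start − ψ) mod 360° = 329.5144° = 5.751110 rad, β = (θ_goal − ψ) mod 360° = 82.3144° = 1.436656 rad.
Common terms: sin α = -0.507322, cos α = 0.861756, sin β = 0.991017, cos β = 0.133738, cos(α−β) = -0.387516, d² = 87.767771. Work in radians in the unit-radius frame; every candidate has L = ρ·(t + p + q).
LSL: p² = 2 + d² − 2cos(α−β) + 2d(sin α − sin β) = 62.468584; p = √p² = 7.903707; φ = atan2(cos β − cos α, d + sin α − sin β) = -0.092242 rad; t = (φ − α) mod 2π = 0.439833 rad, q = (β − φ) mod 2π = 1.528898 rad → L = 4.27·(0.439833 + 7.903707 + 1.528898) = 4.27·9.872438 = 42.155312 m
RSR: p² = 2 + d² − 2cos(α−β) + 2d(sin β − sin α) = 118.617021; p = √p² = 10.891144; φ = atan2(cos α − cos β, d − sin α + sin β) = 0.066895 rad; t = (α − φ) mod 2π = 5.684216 rad, q = (φ − β) mod 2π = 4.913424 rad → L = 4.27·(5.684216 + 10.891144 + 4.913424) = 4.27·21.488783 = 91.757105 m
LSR: p² = d² − 2 + 2cos(α−β) + 2d(sin α + sin β) = 94.055667; p = √p² = 9.698230; φ = atan2(−cos α − cos β, d + sin α + sin β) − atan2(−2, p) = 0.102671 rad; t = (φ − α) mod 2π = 0.634745 rad, q = (φ − β) mod 2π = 4.949199 rad → L = 4.27·(0.634745 + 9.698230 + 4.949199) = 4.27·15.282175 = 65.254886 m
RSL: p² = d² − 2 + 2cos(α−β) − 2d(sin α + sin β) = 75.929814; p = √p² = 8.713772; φ = atan2(cos α + cos β, d − sin α − sin β) − atan2(2, p) = -0.114034 rad; t = (α − φ) mod 2π = 5.865145 rad, q = (β − φ) mod 2π = 1.550691 rad → L = 4.27·(5.865145 + 8.713772 + 1.550691) = 4.27·16.129607 = 68.873421 m
RLR: c = (6 − d² + 2cos(α−β) + 2d(sin α − sin β))/8 = -13.827128, |c| > 1 → infeasible
LRL: c = (6 − d² + 2cos(α−β) − 2d(sin α − sin β))/8 = -6.808573, |c| > 1 → infeasible
Shortest: LSL with L = 42.155312 m ≈ 42.1553 m
Convert LSL to answer units (arcs ×180/π): t = 0.439833·180/π = 25.2006°, p = ρ·p = 4.27·7.903707 = 33.7488 m, q = 1.528898·180/π = 87.5994°, L = 42.1553 m.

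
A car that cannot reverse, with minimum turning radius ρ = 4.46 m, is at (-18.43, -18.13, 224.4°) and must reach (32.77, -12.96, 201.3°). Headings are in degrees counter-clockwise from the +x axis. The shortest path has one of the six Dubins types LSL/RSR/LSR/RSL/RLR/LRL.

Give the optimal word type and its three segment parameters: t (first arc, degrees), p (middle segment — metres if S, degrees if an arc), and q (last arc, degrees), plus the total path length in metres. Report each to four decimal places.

Let ψ = atan2(Δy, Δx) = atan2(5.17, 51.20) = 5.7660° be the start→goal bearing.
Normalize: d = |goal − start| / ρ = 51.460362/4.46 = 11.538198, α = (θ_start − ψ) mod 360° = 218.6340° = 3.815883 rad, β = (θ_goal − ψ) mod 360° = 195.5340° = 3.412712 rad.
Common terms: sin α = -0.624343, cos α = -0.781150, sin β = -0.267810, cos β = -0.963472, cos(α−β) = 0.919821, d² = 133.130010. Work in radians in the unit-radius frame; every candidate has L = ρ·(t + p + q).
LSL: p² = 2 + d² − 2cos(α−β) + 2d(sin α − sin β) = 125.062869; p = √p² = 11.183151; φ = atan2(cos β − cos α, d + sin α − sin β) = -0.016304 rad; t = (φ − α) mod 2π = 2.450998 rad, q = (β − φ) mod 2π = 3.429016 rad → L = 4.46·(2.450998 + 11.183151 + 3.429016) = 4.46·17.063165 = 76.101718 m
RSR: p² = 2 + d² − 2cos(α−β) + 2d(sin β − sin α) = 141.517864; p = √p² = 11.896128; φ = atan2(cos α − cos β, d − sin α + sin β) = 0.015327 rad; t = (α − φ) mod 2π = 3.800557 rad, q = (φ − β) mod 2π = 2.885800 rad → L = 4.46·(3.800557 + 11.896128 + 2.885800) = 4.46·18.582484 = 82.877881 m
LSR: p² = d² − 2 + 2cos(α−β) + 2d(sin α + sin β) = 112.381958; p = √p² = 10.601036; φ = atan2(−cos α − cos β, d + sin α + sin β) − atan2(−2, p) = 0.348900 rad; t = (φ − α) mod 2π = 2.816202 rad, q = (φ − β) mod 2π = 3.219373 rad → L = 4.46·(2.816202 + 10.601036 + 3.219373) = 4.46·16.636611 = 74.199287 m
RSL: p² = d² − 2 + 2cos(α−β) − 2d(sin α + sin β) = 153.557347; p = √p² = 12.391826; φ = atan2(cos α + cos β, d − sin α − sin β) − atan2(2, p) = -0.299458 rad; t = (α − φ) mod 2π = 4.115341 rad, q = (β − φ) mod 2π = 3.712170 rad → L = 4.46·(4.115341 + 12.391826 + 3.712170) = 4.46·20.219337 = 90.178243 m
RLR: c = (6 − d² + 2cos(α−β) + 2d(sin α − sin β))/8 = -16.689733, |c| > 1 → infeasible
LRL: c = (6 − d² + 2cos(α−β) − 2d(sin α − sin β))/8 = -14.632859, |c| > 1 → infeasible
Shortest: LSR with L = 74.199287 m ≈ 74.1993 m
Convert LSR to answer units (arcs ×180/π): t = 2.816202·180/π = 161.3565°, p = ρ·p = 4.46·10.601036 = 47.2806 m, q = 3.219373·180/π = 184.4565°, L = 74.1993 m.

LSR: t = 161.3565°, p = 47.2806 m, q = 184.4565°, L = 74.1993 m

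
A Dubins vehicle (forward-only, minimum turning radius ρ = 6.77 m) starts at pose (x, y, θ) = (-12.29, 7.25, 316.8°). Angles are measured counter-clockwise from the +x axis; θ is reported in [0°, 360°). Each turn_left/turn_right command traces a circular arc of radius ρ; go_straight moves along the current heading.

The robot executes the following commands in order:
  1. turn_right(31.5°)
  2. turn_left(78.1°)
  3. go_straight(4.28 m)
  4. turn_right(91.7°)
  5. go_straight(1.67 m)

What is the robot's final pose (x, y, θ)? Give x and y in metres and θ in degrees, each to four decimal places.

(8.0278, -8.8430, 271.7000°)

set_pose: (x, y, θ) = (-12.2900, 7.2500, 316.8000°), ρ = 6.77
turn_right(31.5°): centre at ρ to the right, rotate −31.5° → (-10.3943, 4.1013, 285.3000°)
turn_left(78.1°): centre at ρ to the left, rotate +78.1° → (-3.4628, -0.8704, 363.4000° ≡ 3.4000°)
go_straight(4.28): x += 4.28·cos θ, y += 4.28·sin θ → (0.8097, -0.6165, 3.4000°)
turn_right(91.7°): centre at ρ to the right, rotate −91.7° → (7.9782, -7.1738, -88.3000° ≡ 271.7000°)
go_straight(1.67): x += 1.67·cos θ, y += 1.67·sin θ → (8.0278, -8.8430, 271.7000°)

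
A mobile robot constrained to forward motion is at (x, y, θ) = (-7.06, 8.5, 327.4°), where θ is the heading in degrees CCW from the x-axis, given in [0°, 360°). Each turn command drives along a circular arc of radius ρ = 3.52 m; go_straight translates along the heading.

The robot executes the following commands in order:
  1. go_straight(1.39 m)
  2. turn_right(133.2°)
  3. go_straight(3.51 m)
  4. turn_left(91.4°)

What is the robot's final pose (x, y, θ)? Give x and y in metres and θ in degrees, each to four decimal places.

set_pose: (x, y, θ) = (-7.0600, 8.5000, 327.4000°), ρ = 3.52
go_straight(1.39): x += 1.39·cos θ, y += 1.39·sin θ → (-5.8890, 7.7511, 327.4000°)
turn_right(133.2°): centre at ρ to the right, rotate −133.2° → (-6.9220, 1.3732, 194.2000°)
go_straight(3.51): x += 3.51·cos θ, y += 3.51·sin θ → (-10.3247, 0.5122, 194.2000°)
turn_left(91.4°): centre at ρ to the left, rotate +91.4° → (-12.8516, -3.8468, 285.6000°)

(-12.8516, -3.8468, 285.6000°)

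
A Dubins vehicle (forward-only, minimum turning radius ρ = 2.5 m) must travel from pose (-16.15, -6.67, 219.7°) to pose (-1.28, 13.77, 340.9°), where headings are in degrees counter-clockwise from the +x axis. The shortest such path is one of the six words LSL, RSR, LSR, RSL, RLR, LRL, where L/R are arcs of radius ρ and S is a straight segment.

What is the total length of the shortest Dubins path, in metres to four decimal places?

32.9106 m

Let ψ = atan2(Δy, Δx) = atan2(20.44, 14.87) = 53.9643° be the start→goal bearing.
Normalize: d = |goal − start| / ρ = 25.276679/2.5 = 10.110672, α = (θ_start − ψ) mod 360° = 165.7357° = 2.892634 rad, β = (θ_goal − ψ) mod 360° = 286.9357° = 5.007973 rad.
Common terms: sin α = 0.246395, cos α = -0.969169, sin β = -0.956632, cos β = 0.291298, cos(α−β) = -0.518027, d² = 102.225680. Work in radians in the unit-radius frame; every candidate has L = ρ·(t + p + q).
LSL: p² = 2 + d² − 2cos(α−β) + 2d(sin α − sin β) = 129.588562; p = √p² = 11.383697; φ = atan2(cos β − cos α, d + sin α − sin β) = 0.110953 rad; t = (φ − α) mod 2π = 3.501505 rad, q = (β − φ) mod 2π = 4.897020 rad → L = 2.5·(3.501505 + 11.383697 + 4.897020) = 2.5·19.782222 = 49.455554 m
RSR: p² = 2 + d² − 2cos(α−β) + 2d(sin β − sin α) = 80.934906; p = √p² = 8.996383; φ = atan2(cos α − cos β, d − sin α + sin β) = -0.140571 rad; t = (α − φ) mod 2π = 3.033205 rad, q = (φ − β) mod 2π = 1.134642 rad → L = 2.5·(3.033205 + 8.996383 + 1.134642) = 2.5·13.164229 = 32.910573 m
LSR: p² = d² − 2 + 2cos(α−β) + 2d(sin α + sin β) = 84.827677; p = √p² = 9.210194; φ = atan2(−cos α − cos β, d + sin α + sin β) − atan2(−2, p) = 0.285817 rad; t = (φ − α) mod 2π = 3.676368 rad, q = (φ − β) mod 2π = 1.561029 rad → L = 2.5·(3.676368 + 9.210194 + 1.561029) = 2.5·14.447592 = 36.118980 m
RSL: p² = d² − 2 + 2cos(α−β) − 2d(sin α + sin β) = 113.551575; p = √p² = 10.656058; φ = atan2(cos α + cos β, d − sin α − sin β) − atan2(2, p) = -0.248091 rad; t = (α − φ) mod 2π = 3.140725 rad, q = (β − φ) mod 2π = 5.256064 rad → L = 2.5·(3.140725 + 10.656058 + 5.256064) = 2.5·19.052847 = 47.632117 m
RLR: c = (6 − d² + 2cos(α−β) + 2d(sin α − sin β))/8 = -9.116863, |c| > 1 → infeasible
LRL: c = (6 − d² + 2cos(α−β) − 2d(sin α − sin β))/8 = -15.198570, |c| > 1 → infeasible
Shortest: RSR with L = 32.910573 m ≈ 32.9106 m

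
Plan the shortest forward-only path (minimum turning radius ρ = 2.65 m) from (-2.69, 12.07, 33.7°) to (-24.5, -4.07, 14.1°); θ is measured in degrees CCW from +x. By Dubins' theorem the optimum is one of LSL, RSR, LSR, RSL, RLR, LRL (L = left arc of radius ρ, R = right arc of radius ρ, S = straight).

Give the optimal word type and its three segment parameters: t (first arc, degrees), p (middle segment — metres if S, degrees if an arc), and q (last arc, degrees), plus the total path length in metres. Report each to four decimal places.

LSL: t = 183.2320°, p = 26.2529 m, q = 157.1680°, L = 41.9968 m

Let ψ = atan2(Δy, Δx) = atan2(-16.14, -21.81) = -143.4975° be the start→goal bearing.
Normalize: d = |goal − start| / ρ = 27.132558/2.65 = 10.238701, α = (θ_start − ψ) mod 360° = 177.1975° = 3.092681 rad, β = (θ_goal − ψ) mod 360° = 157.5975° = 2.750596 rad.
Common terms: sin α = 0.048893, cos α = -0.998804, sin β = 0.381110, cos β = -0.924530, cos(α−β) = 0.942057, d² = 104.831000. Work in radians in the unit-radius frame; every candidate has L = ρ·(t + p + q).
LSL: p² = 2 + d² − 2cos(α−β) + 2d(sin α − sin β) = 98.143936; p = √p² = 9.906762; φ = atan2(cos β − cos α, d + sin α − sin β) = 0.007497 rad; t = (φ − α) mod 2π = 3.198002 rad, q = (β − φ) mod 2π = 2.743099 rad → L = 2.65·(3.198002 + 9.906762 + 2.743099) = 2.65·15.847863 = 41.996837 m
RSR: p² = 2 + d² − 2cos(α−β) + 2d(sin β − sin α) = 111.749835; p = √p² = 10.571179; φ = atan2(cos α − cos β, d − sin α + sin β) = -0.007026 rad; t = (α − φ) mod 2π = 3.099707 rad, q = (φ − β) mod 2π = 3.525563 rad → L = 2.65·(3.099707 + 10.571179 + 3.525563) = 2.65·17.196449 = 45.570591 m
LSR: p² = d² − 2 + 2cos(α−β) + 2d(sin α + sin β) = 113.520454; p = √p² = 10.654598; φ = atan2(−cos α − cos β, d + sin α + sin β) − atan2(−2, p) = 0.363915 rad; t = (φ − α) mod 2π = 3.554420 rad, q = (φ − β) mod 2π = 3.896505 rad → L = 2.65·(3.554420 + 10.654598 + 3.896505) = 2.65·18.105523 = 47.979635 m
RSL: p² = d² − 2 + 2cos(α−β) − 2d(sin α + sin β) = 95.909777; p = √p² = 9.793354; φ = atan2(cos α + cos β, d − sin α − sin β) − atan2(2, p) = -0.395078 rad; t = (α − φ) mod 2π = 3.487758 rad, q = (β − φ) mod 2π = 3.145674 rad → L = 2.65·(3.487758 + 9.793354 + 3.145674) = 2.65·16.426786 = 43.530983 m
RLR: c = (6 − d² + 2cos(α−β) + 2d(sin α − sin β))/8 = -12.968729, |c| > 1 → infeasible
LRL: c = (6 − d² + 2cos(α−β) − 2d(sin α − sin β))/8 = -11.267992, |c| > 1 → infeasible
Shortest: LSL with L = 41.996837 m ≈ 41.9968 m
Convert LSL to answer units (arcs ×180/π): t = 3.198002·180/π = 183.2320°, p = ρ·p = 2.65·9.906762 = 26.2529 m, q = 2.743099·180/π = 157.1680°, L = 41.9968 m.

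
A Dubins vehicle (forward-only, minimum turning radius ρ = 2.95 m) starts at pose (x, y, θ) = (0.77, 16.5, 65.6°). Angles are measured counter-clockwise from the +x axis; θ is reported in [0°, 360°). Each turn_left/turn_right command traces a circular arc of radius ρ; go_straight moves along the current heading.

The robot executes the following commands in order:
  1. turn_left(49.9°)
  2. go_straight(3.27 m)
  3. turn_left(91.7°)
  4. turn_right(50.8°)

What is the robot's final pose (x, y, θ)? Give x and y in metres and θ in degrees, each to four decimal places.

(-7.2022, 23.2144, 156.4000°)

set_pose: (x, y, θ) = (0.7700, 16.5000, 65.6000°), ρ = 2.95
turn_left(49.9°): centre at ρ to the left, rotate +49.9° → (0.7461, 18.9887, 115.5000°)
go_straight(3.27): x += 3.27·cos θ, y += 3.27·sin θ → (-0.6617, 21.9401, 115.5000°)
turn_left(91.7°): centre at ρ to the left, rotate +91.7° → (-4.6727, 23.2939, 207.2000°)
turn_right(50.8°): centre at ρ to the right, rotate −50.8° → (-7.2022, 23.2144, 156.4000°)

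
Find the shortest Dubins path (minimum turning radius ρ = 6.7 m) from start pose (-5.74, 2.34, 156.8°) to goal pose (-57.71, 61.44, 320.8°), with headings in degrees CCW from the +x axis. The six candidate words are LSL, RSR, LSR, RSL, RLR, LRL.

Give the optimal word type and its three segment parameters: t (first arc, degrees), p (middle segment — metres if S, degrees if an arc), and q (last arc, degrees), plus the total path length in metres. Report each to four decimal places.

RSR: t = 15.8580°, p = 75.7803 m, q = 180.1420°, L = 98.6999 m

Let ψ = atan2(Δy, Δx) = atan2(59.10, -51.97) = 131.3270° be the start→goal bearing.
Normalize: d = |goal − start| / ρ = 78.700006/6.7 = 11.746270, α = (θ_start − ψ) mod 360° = 25.4730° = 0.444588 rad, β = (θ_goal − ψ) mod 360° = 189.4730° = 3.306928 rad.
Common terms: sin α = 0.430086, cos α = 0.902788, sin β = -0.164583, cos β = -0.986363, cos(α−β) = -0.961262, d² = 137.974847. Work in radians in the unit-radius frame; every candidate has L = ρ·(t + p + q).
LSL: p² = 2 + d² − 2cos(α−β) + 2d(sin α − sin β) = 155.867638; p = √p² = 12.484696; φ = atan2(cos β − cos α, d + sin α − sin β) = -0.151901 rad; t = (φ − α) mod 2π = 5.686697 rad, q = (β − φ) mod 2π = 3.458828 rad → L = 6.7·(5.686697 + 12.484696 + 3.458828) = 6.7·21.630221 = 144.922483 m
RSR: p² = 2 + d² − 2cos(α−β) + 2d(sin β − sin α) = 127.927104; p = √p² = 11.310486; φ = atan2(cos α − cos β, d − sin α + sin β) = 0.167813 rad; t = (α − φ) mod 2π = 0.276775 rad, q = (φ − β) mod 2π = 3.144071 rad → L = 6.7·(0.276775 + 11.310486 + 3.144071) = 6.7·14.731332 = 98.699923 m
LSR: p² = d² − 2 + 2cos(α−β) + 2d(sin α + sin β) = 140.289662; p = √p² = 11.844394; φ = atan2(−cos α − cos β, d + sin α + sin β) − atan2(−2, p) = 0.174236 rad; t = (φ − α) mod 2π = 6.012834 rad, q = (φ − β) mod 2π = 3.150494 rad → L = 6.7·(6.012834 + 11.844394 + 3.150494) = 6.7·21.007721 = 140.751732 m
RSL: p² = d² − 2 + 2cos(α−β) − 2d(sin α + sin β) = 127.814986; p = √p² = 11.305529; φ = atan2(cos α + cos β, d − sin α − sin β) − atan2(2, p) = -0.182373 rad; t = (α − φ) mod 2π = 0.626960 rad, q = (β − φ) mod 2π = 3.489300 rad → L = 6.7·(0.626960 + 11.305529 + 3.489300) = 6.7·15.421789 = 103.325987 m
RLR: c = (6 − d² + 2cos(α−β) + 2d(sin α − sin β))/8 = -14.990888, |c| > 1 → infeasible
LRL: c = (6 − d² + 2cos(α−β) − 2d(sin α − sin β))/8 = -18.483455, |c| > 1 → infeasible
Shortest: RSR with L = 98.699923 m ≈ 98.6999 m
Convert RSR to answer units (arcs ×180/π): t = 0.276775·180/π = 15.8580°, p = ρ·p = 6.7·11.310486 = 75.7803 m, q = 3.144071·180/π = 180.1420°, L = 98.6999 m.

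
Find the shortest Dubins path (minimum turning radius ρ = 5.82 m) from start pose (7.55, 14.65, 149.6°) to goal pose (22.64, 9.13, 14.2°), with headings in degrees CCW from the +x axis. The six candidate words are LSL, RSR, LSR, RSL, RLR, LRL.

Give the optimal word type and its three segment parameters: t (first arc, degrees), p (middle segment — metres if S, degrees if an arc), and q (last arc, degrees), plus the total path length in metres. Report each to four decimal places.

Let ψ = atan2(Δy, Δx) = atan2(-5.52, 15.09) = -20.0928° be the start→goal bearing.
Normalize: d = |goal − start| / ρ = 16.067934/5.82 = 2.760813, α = (θ_start − ψ) mod 360° = 169.6928° = 2.961698 rad, β = (θ_goal − ψ) mod 360° = 34.2928° = 0.598522 rad.
Common terms: sin α = 0.178926, cos α = -0.983863, sin β = 0.563422, cos β = 0.826169, cos(α−β) = -0.712026, d² = 7.622091. Work in radians in the unit-radius frame; every candidate has L = ρ·(t + p + q).
LSL: p² = 2 + d² − 2cos(α−β) + 2d(sin α − sin β) = 8.923100; p = √p² = 2.987156; φ = atan2(cos β − cos α, d + sin α − sin β) = 0.650945 rad; t = (φ − α) mod 2π = 3.972432 rad, q = (β − φ) mod 2π = 6.230763 rad → L = 5.82·(3.972432 + 2.987156 + 6.230763) = 5.82·13.190351 = 76.767841 m
RSR: p² = 2 + d² − 2cos(α−β) + 2d(sin β − sin α) = 13.169185; p = √p² = 3.628937; φ = atan2(cos α − cos β, d − sin α + sin β) = -0.522188 rad; t = (α − φ) mod 2π = 3.483885 rad, q = (φ − β) mod 2π = 5.162476 rad → L = 5.82·(3.483885 + 3.628937 + 5.162476) = 5.82·12.275298 = 71.442236 m
LSR: p² = d² − 2 + 2cos(α−β) + 2d(sin α + sin β) = 8.297008; p = √p² = 2.880453; φ = atan2(−cos α − cos β, d + sin α + sin β) − atan2(−2, p) = 0.651898 rad; t = (φ − α) mod 2π = 3.973386 rad, q = (φ − β) mod 2π = 0.053376 rad → L = 5.82·(3.973386 + 2.880453 + 0.053376) = 5.82·6.907215 = 40.199990 m
RSL: p² = d² − 2 + 2cos(α−β) − 2d(sin α + sin β) = 0.099069; p = √p² = 0.314752; φ = atan2(cos α + cos β, d − sin α − sin β) − atan2(2, p) = -1.492667 rad; t = (α − φ) mod 2π = 4.454365 rad, q = (β − φ) mod 2π = 2.091189 rad → L = 5.82·(4.454365 + 0.314752 + 2.091189) = 5.82·6.860307 = 39.926985 m
RLR: c = (6 − d² + 2cos(α−β) + 2d(sin α − sin β))/8 = -0.646148; p = 2π − arccos c = 4.009862 rad; φ = atan2(cos α − cos β, d − sin α + sin β) = -0.522188 rad; t = (α − φ + p/2) mod 2π = 5.488817 rad, q = (α − β − t + p) mod 2π = 0.884222 rad → L = 5.82·(5.488817 + 4.009862 + 0.884222) = 5.82·10.382901 = 60.428481 m
LRL: c = (6 − d² + 2cos(α−β) − 2d(sin α − sin β))/8 = -0.115388; p = 2π − arccos c = 4.596744 rad; φ = atan2(cos β − cos α, d + sin α − sin β) = 0.650945 rad; t = (φ − α + p/2) mod 2π = 6.270804 rad, q = (β − α − t + p) mod 2π = 2.245949 rad → L = 5.82·(6.270804 + 4.596744 + 2.245949) = 5.82·13.113497 = 76.320553 m
Shortest: RSL with L = 39.926985 m ≈ 39.9270 m
Convert RSL to answer units (arcs ×180/π): t = 4.454365·180/π = 255.2163°, p = ρ·p = 5.82·0.314752 = 1.8319 m, q = 2.091189·180/π = 119.8163°, L = 39.9270 m.

RSL: t = 255.2163°, p = 1.8319 m, q = 119.8163°, L = 39.9270 m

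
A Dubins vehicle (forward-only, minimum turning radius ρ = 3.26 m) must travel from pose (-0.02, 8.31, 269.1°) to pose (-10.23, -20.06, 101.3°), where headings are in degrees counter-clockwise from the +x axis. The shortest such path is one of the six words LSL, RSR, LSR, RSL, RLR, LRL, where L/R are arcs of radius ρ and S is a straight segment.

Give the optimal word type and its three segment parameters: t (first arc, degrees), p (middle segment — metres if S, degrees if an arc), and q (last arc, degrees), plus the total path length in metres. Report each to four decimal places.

Let ψ = atan2(Δy, Δx) = atan2(-28.37, -10.21) = -109.7932° be the start→goal bearing.
Normalize: d = |goal − start| / ρ = 30.151302/3.26 = 9.248866, α = (θ_start − ψ) mod 360° = 18.8932° = 0.329748 rad, β = (θ_goal − ψ) mod 360° = 211.0932° = 3.684271 rad.
Common terms: sin α = 0.323804, cos α = 0.946124, sin β = -0.516431, cos β = -0.856329, cos(α−β) = -0.977416, d² = 85.541515. Work in radians in the unit-radius frame; every candidate has L = ρ·(t + p + q).
LSL: p² = 2 + d² − 2cos(α−β) + 2d(sin α − sin β) = 105.038795; p = √p² = 10.248844; φ = atan2(cos β − cos α, d + sin α − sin β) = -0.176788 rad; t = (φ − α) mod 2π = 5.776649 rad, q = (β − φ) mod 2π = 3.861059 rad → L = 3.26·(5.776649 + 10.248844 + 3.861059) = 3.26·19.886552 = 64.830159 m
RSR: p² = 2 + d² − 2cos(α−β) + 2d(sin β − sin α) = 73.953898; p = √p² = 8.599645; φ = atan2(cos α − cos β, d − sin α + sin β) = 0.211162 rad; t = (α − φ) mod 2π = 0.118586 rad, q = (φ − β) mod 2π = 2.810077 rad → L = 3.26·(0.118586 + 8.599645 + 2.810077) = 3.26·11.528308 = 37.582283 m
LSR: p² = d² − 2 + 2cos(α−β) + 2d(sin α + sin β) = 78.023527; p = √p² = 8.833093; φ = atan2(−cos α − cos β, d + sin α + sin β) − atan2(−2, p) = 0.212752 rad; t = (φ − α) mod 2π = 6.166189 rad, q = (φ − β) mod 2π = 2.811667 rad → L = 3.26·(6.166189 + 8.833093 + 2.811667) = 3.26·17.810949 = 58.063693 m
RSL: p² = d² − 2 + 2cos(α−β) − 2d(sin α + sin β) = 85.149839; p = √p² = 9.227667; φ = atan2(cos α + cos β, d − sin α − sin β) − atan2(2, p) = -0.203928 rad; t = (α − φ) mod 2π = 0.533676 rad, q = (β − φ) mod 2π = 3.888198 rad → L = 3.26·(0.533676 + 9.227667 + 3.888198) = 3.26·13.649541 = 44.497503 m
RLR: c = (6 − d² + 2cos(α−β) + 2d(sin α − sin β))/8 = -8.244237, |c| > 1 → infeasible
LRL: c = (6 − d² + 2cos(α−β) − 2d(sin α − sin β))/8 = -12.129849, |c| > 1 → infeasible
Shortest: RSR with L = 37.582283 m ≈ 37.5823 m
Convert RSR to answer units (arcs ×180/π): t = 0.118586·180/π = 6.7945°, p = ρ·p = 3.26·8.599645 = 28.0348 m, q = 2.810077·180/π = 161.0055°, L = 37.5823 m.

RSR: t = 6.7945°, p = 28.0348 m, q = 161.0055°, L = 37.5823 m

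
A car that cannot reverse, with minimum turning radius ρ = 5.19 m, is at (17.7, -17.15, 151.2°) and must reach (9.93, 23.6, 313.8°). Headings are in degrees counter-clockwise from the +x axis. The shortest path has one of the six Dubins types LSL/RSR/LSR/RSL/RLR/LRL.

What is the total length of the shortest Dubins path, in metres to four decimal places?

53.3754 m

Let ψ = atan2(Δy, Δx) = atan2(40.75, -7.77) = 100.7953° be the start→goal bearing.
Normalize: d = |goal − start| / ρ = 41.484158/5.19 = 7.993094, α = (θ_start − ψ) mod 360° = 50.4047° = 0.879728 rad, β = (θ_goal − ψ) mod 360° = 213.0047° = 3.717634 rad.
Common terms: sin α = 0.770566, cos α = 0.637361, sin β = -0.544708, cos β = -0.838626, cos(α−β) = -0.954240, d² = 63.889553. Work in radians in the unit-radius frame; every candidate has L = ρ·(t + p + q).
LSL: p² = 2 + d² − 2cos(α−β) + 2d(sin α − sin β) = 88.824249; p = √p² = 9.424662; φ = atan2(cos β − cos α, d + sin α − sin β) = -0.157256 rad; t = (φ − α) mod 2π = 5.246201 rad, q = (β − φ) mod 2π = 3.874890 rad → L = 5.19·(5.246201 + 9.424662 + 3.874890) = 5.19·18.545752 = 96.252455 m
RSR: p² = 2 + d² − 2cos(α−β) + 2d(sin β − sin α) = 46.771819; p = √p² = 6.838993; φ = atan2(cos α − cos β, d − sin α + sin β) = 0.217531 rad; t = (α − φ) mod 2π = 0.662198 rad, q = (φ − β) mod 2π = 2.783082 rad → L = 5.19·(0.662198 + 6.838993 + 2.783082) = 5.19·10.284272 = 53.375374 m
LSR: p² = d² − 2 + 2cos(α−β) + 2d(sin α + sin β) = 63.591675; p = √p² = 7.974439; φ = atan2(−cos α − cos β, d + sin α + sin β) − atan2(−2, p) = 0.270216 rad; t = (φ − α) mod 2π = 5.673673 rad, q = (φ − β) mod 2π = 2.835767 rad → L = 5.19·(5.673673 + 7.974439 + 2.835767) = 5.19·16.483879 = 85.551332 m
RSL: p² = d² − 2 + 2cos(α−β) − 2d(sin α + sin β) = 56.370470; p = √p² = 7.508027; φ = atan2(cos α + cos β, d − sin α − sin β) − atan2(2, p) = -0.286242 rad; t = (α − φ) mod 2π = 1.165971 rad, q = (β − φ) mod 2π = 4.003876 rad → L = 5.19·(1.165971 + 7.508027 + 4.003876) = 5.19·12.677874 = 65.798166 m
RLR: c = (6 − d² + 2cos(α−β) + 2d(sin α − sin β))/8 = -4.846477, |c| > 1 → infeasible
LRL: c = (6 − d² + 2cos(α−β) − 2d(sin α − sin β))/8 = -10.103031, |c| > 1 → infeasible
Shortest: RSR with L = 53.375374 m ≈ 53.3754 m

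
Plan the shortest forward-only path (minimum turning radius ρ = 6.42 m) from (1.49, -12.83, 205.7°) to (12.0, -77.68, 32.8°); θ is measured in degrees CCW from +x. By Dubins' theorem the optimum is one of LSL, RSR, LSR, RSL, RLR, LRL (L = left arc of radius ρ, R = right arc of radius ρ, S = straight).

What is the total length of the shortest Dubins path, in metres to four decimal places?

Let ψ = atan2(Δy, Δx) = atan2(-64.85, 10.51) = -80.7943° be the start→goal bearing.
Normalize: d = |goal − start| / ρ = 65.696138/6.42 = 10.233043, α = (θ_start − ψ) mod 360° = 286.4943° = 5.000269 rad, β = (θ_goal − ψ) mod 360° = 113.5943° = 1.982595 rad.
Common terms: sin α = -0.958848, cos α = 0.283920, sin β = 0.916402, cos β = -0.400258, cos(α−β) = -0.992332, d² = 104.715176. Work in radians in the unit-radius frame; every candidate has L = ρ·(t + p + q).
LSL: p² = 2 + d² − 2cos(α−β) + 2d(sin α − sin β) = 70.320806; p = √p² = 8.385750; φ = atan2(cos β − cos α, d + sin α − sin β) = -0.081679 rad; t = (φ − α) mod 2π = 1.201237 rad, q = (β − φ) mod 2π = 2.064274 rad → L = 6.42·(1.201237 + 8.385750 + 2.064274) = 6.42·11.651261 = 74.801097 m
RSR: p² = 2 + d² − 2cos(α−β) + 2d(sin β − sin α) = 147.078874; p = √p² = 12.127608; φ = atan2(cos α − cos β, d − sin α + sin β) = 0.056445 rad; t = (α − φ) mod 2π = 4.943824 rad, q = (φ − β) mod 2π = 4.357035 rad → L = 6.42·(4.943824 + 12.127608 + 4.357035) = 6.42·21.428468 = 137.570762 m
LSR: p² = d² − 2 + 2cos(α−β) + 2d(sin α + sin β) = 99.861820; p = √p² = 9.993089; φ = atan2(−cos α − cos β, d + sin α + sin β) − atan2(−2, p) = 0.208944 rad; t = (φ − α) mod 2π = 1.491860 rad, q = (φ − β) mod 2π = 4.509535 rad → L = 6.42·(1.491860 + 9.993089 + 4.509535) = 6.42·15.994483 = 102.684584 m
RSL: p² = d² − 2 + 2cos(α−β) − 2d(sin α + sin β) = 101.599206; p = √p² = 10.079643; φ = atan2(cos α + cos β, d − sin α − sin β) − atan2(2, p) = -0.207197 rad; t = (α − φ) mod 2π = 5.207466 rad, q = (β − φ) mod 2π = 2.189792 rad → L = 6.42·(5.207466 + 10.079643 + 2.189792) = 6.42·17.476901 = 112.201707 m
RLR: c = (6 − d² + 2cos(α−β) + 2d(sin α − sin β))/8 = -17.384859, |c| > 1 → infeasible
LRL: c = (6 − d² + 2cos(α−β) − 2d(sin α − sin β))/8 = -7.790101, |c| > 1 → infeasible
Shortest: LSL with L = 74.801097 m ≈ 74.8011 m

74.8011 m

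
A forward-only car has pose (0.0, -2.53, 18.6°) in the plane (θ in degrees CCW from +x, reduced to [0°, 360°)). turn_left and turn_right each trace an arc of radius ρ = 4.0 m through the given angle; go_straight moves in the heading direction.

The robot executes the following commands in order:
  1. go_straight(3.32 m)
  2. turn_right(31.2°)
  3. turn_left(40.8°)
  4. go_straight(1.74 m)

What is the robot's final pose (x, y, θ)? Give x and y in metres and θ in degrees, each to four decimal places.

set_pose: (x, y, θ) = (0.0000, -2.5300, 18.6000°), ρ = 4.0
go_straight(3.32): x += 3.32·cos θ, y += 3.32·sin θ → (3.1466, -1.4711, 18.6000°)
turn_right(31.2°): centre at ρ to the right, rotate −31.2° → (5.2950, -1.3585, -12.6000° ≡ 347.4000°)
turn_left(40.8°): centre at ρ to the left, rotate +40.8° → (8.0578, -0.9800, 388.2000° ≡ 28.2000°)
go_straight(1.74): x += 1.74·cos θ, y += 1.74·sin θ → (9.5912, -0.1578, 28.2000°)

(9.5912, -0.1578, 28.2000°)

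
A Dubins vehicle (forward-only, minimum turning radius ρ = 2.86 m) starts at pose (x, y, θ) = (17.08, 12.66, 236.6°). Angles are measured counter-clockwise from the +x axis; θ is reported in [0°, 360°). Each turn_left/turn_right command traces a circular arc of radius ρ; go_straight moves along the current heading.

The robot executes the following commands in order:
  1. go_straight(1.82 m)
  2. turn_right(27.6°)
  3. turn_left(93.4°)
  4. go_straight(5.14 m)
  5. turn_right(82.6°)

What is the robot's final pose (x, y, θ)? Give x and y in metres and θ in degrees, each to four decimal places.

(16.2189, -1.8899, 219.8000°)

set_pose: (x, y, θ) = (17.0800, 12.6600, 236.6000°), ρ = 2.86
go_straight(1.82): x += 1.82·cos θ, y += 1.82·sin θ → (16.0781, 11.1406, 236.6000°)
turn_right(27.6°): centre at ρ to the right, rotate −27.6° → (15.0770, 10.2135, 209.0000°)
turn_left(93.4°): centre at ρ to the left, rotate +93.4° → (14.0488, 6.1797, 302.4000°)
go_straight(5.14): x += 5.14·cos θ, y += 5.14·sin θ → (16.8029, 1.8398, 302.4000°)
turn_right(82.6°): centre at ρ to the right, rotate −82.6° → (16.2189, -1.8899, 219.8000°)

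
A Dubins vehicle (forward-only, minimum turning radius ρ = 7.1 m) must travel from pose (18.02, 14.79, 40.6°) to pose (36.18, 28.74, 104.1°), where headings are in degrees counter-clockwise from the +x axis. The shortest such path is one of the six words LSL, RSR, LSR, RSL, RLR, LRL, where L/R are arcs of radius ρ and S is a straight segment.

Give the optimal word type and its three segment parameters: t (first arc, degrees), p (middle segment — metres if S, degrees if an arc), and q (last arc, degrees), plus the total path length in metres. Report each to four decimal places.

Let ψ = atan2(Δy, Δx) = atan2(13.95, 18.16) = 37.5305° be the start→goal bearing.
Normalize: d = |goal − start| / ρ = 22.899522/7.1 = 3.225285, α = (θ_start − ψ) mod 360° = 3.0695° = 0.053574 rad, β = (θ_goal − ψ) mod 360° = 66.5695° = 1.161858 rad.
Common terms: sin α = 0.053548, cos α = 0.998565, sin β = 0.917543, cos β = 0.397636, cos(α−β) = 0.446198, d² = 10.402462. Work in radians in the unit-radius frame; every candidate has L = ρ·(t + p + q).
LSL: p² = 2 + d² − 2cos(α−β) + 2d(sin α − sin β) = 5.936804; p = √p² = 2.436556; φ = atan2(cos β − cos α, d + sin α − sin β) = -0.249202 rad; t = (φ − α) mod 2π = 5.980410 rad, q = (β − φ) mod 2π = 1.411060 rad → L = 7.1·(5.980410 + 2.436556 + 1.411060) = 7.1·9.828025 = 69.778979 m
RSR: p² = 2 + d² − 2cos(α−β) + 2d(sin β − sin α) = 17.083328; p = √p² = 4.133198; φ = atan2(cos α − cos β, d − sin α + sin β) = 0.145908 rad; t = (α − φ) mod 2π = 6.190851 rad, q = (φ − β) mod 2π = 5.267236 rad → L = 7.1·(6.190851 + 4.133198 + 5.267236) = 7.1·15.591285 = 110.698122 m
LSR: p² = d² − 2 + 2cos(α−β) + 2d(sin α + sin β) = 15.558950; p = √p² = 3.944484; φ = atan2(−cos α − cos β, d + sin α + sin β) − atan2(−2, p) = 0.148067 rad; t = (φ − α) mod 2π = 0.094493 rad, q = (φ − β) mod 2π = 5.269394 rad → L = 7.1·(0.094493 + 3.944484 + 5.269394) = 7.1·9.308371 = 66.089434 m
RSL: p² = d² − 2 + 2cos(α−β) − 2d(sin α + sin β) = 3.030764; p = √p² = 1.740909; φ = atan2(cos α + cos β, d − sin α − sin β) − atan2(2, p) = -0.299999 rad; t = (α − φ) mod 2π = 0.353573 rad, q = (β − φ) mod 2π = 1.461857 rad → L = 7.1·(0.353573 + 1.740909 + 1.461857) = 7.1·3.556339 = 25.250007 m
RLR: c = (6 − d² + 2cos(α−β) + 2d(sin α − sin β))/8 = -1.135416, |c| > 1 → infeasible
LRL: c = (6 − d² + 2cos(α−β) − 2d(sin α − sin β))/8 = 0.257899; p = 2π − arccos c = 4.973236 rad; φ = atan2(cos β − cos α, d + sin α − sin β) = -0.249202 rad; t = (φ − α + p/2) mod 2π = 2.183842 rad, q = (β − α − t + p) mod 2π = 3.897678 rad → L = 7.1·(2.183842 + 4.973236 + 3.897678) = 7.1·11.054757 = 78.488775 m
Shortest: RSL with L = 25.250007 m ≈ 25.2500 m
Convert RSL to answer units (arcs ×180/π): t = 0.353573·180/π = 20.2582°, p = ρ·p = 7.1·1.740909 = 12.3605 m, q = 1.461857·180/π = 83.7582°, L = 25.2500 m.

RSL: t = 20.2582°, p = 12.3605 m, q = 83.7582°, L = 25.2500 m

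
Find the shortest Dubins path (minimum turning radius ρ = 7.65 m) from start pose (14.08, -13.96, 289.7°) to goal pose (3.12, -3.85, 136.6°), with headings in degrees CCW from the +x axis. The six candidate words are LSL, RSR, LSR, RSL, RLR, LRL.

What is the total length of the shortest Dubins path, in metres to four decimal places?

Let ψ = atan2(Δy, Δx) = atan2(10.11, -10.96) = 137.3102° be the start→goal bearing.
Normalize: d = |goal − start| / ρ = 14.910858/7.65 = 1.949132, α = (θ_start − ψ) mod 360° = 152.3898° = 2.659704 rad, β = (θ_goal − ψ) mod 360° = 359.2898° = 6.270791 rad.
Common terms: sin α = 0.463453, cos α = -0.886121, sin β = -0.012394, cos β = 0.999923, cos(α−β) = -0.891798, d² = 3.799115. Work in radians in the unit-radius frame; every candidate has L = ρ·(t + p + q).
LSL: p² = 2 + d² − 2cos(α−β) + 2d(sin α − sin β) = 9.437689; p = √p² = 3.072082; φ = atan2(cos β − cos α, d + sin α − sin β) = 0.661030 rad; t = (φ − α) mod 2π = 4.284511 rad, q = (β − φ) mod 2π = 5.609760 rad → L = 7.65·(4.284511 + 3.072082 + 5.609760) = 7.65·12.966354 = 99.192605 m
RSR: p² = 2 + d² − 2cos(α−β) + 2d(sin β − sin α) = 5.727731; p = √p² = 2.393268; φ = atan2(cos α − cos β, d − sin α + sin β) = -0.907655 rad; t = (α − φ) mod 2π = 3.567360 rad, q = (φ − β) mod 2π = 5.387925 rad → L = 7.65·(3.567360 + 2.393268 + 5.387925) = 7.65·11.348552 = 86.816425 m
LSR: p² = d² − 2 + 2cos(α−β) + 2d(sin α + sin β) = 1.773866; p = √p² = 1.331866; φ = atan2(−cos α − cos β, d + sin α + sin β) − atan2(−2, p) = 0.935924 rad; t = (φ − α) mod 2π = 4.559405 rad, q = (φ − β) mod 2π = 0.948318 rad → L = 7.65·(4.559405 + 1.331866 + 0.948318) = 7.65·6.839589 = 52.322853 m
RSL: p² = d² − 2 + 2cos(α−β) − 2d(sin α + sin β) = -1.742827 < 0 → infeasible
RLR: c = (6 − d² + 2cos(α−β) + 2d(sin α − sin β))/8 = 0.284034; p = 2π − arccos c = 5.000387 rad; φ = atan2(cos α − cos β, d − sin α + sin β) = -0.907655 rad; t = (α − φ + p/2) mod 2π = 6.067553 rad, q = (α − β − t + p) mod 2π = 1.604933 rad → L = 7.65·(6.067553 + 5.000387 + 1.604933) = 7.65·12.672874 = 96.947484 m
LRL: c = (6 − d² + 2cos(α−β) − 2d(sin α − sin β))/8 = -0.179711; p = 2π − arccos c = 4.531696 rad; φ = atan2(cos β − cos α, d + sin α − sin β) = 0.661030 rad; t = (φ − α + p/2) mod 2π = 0.267174 rad, q = (β − α − t + p) mod 2π = 1.592423 rad → L = 7.65·(0.267174 + 4.531696 + 1.592423) = 7.65·6.391293 = 48.893395 m
Shortest: LRL with L = 48.893395 m ≈ 48.8934 m

48.8934 m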